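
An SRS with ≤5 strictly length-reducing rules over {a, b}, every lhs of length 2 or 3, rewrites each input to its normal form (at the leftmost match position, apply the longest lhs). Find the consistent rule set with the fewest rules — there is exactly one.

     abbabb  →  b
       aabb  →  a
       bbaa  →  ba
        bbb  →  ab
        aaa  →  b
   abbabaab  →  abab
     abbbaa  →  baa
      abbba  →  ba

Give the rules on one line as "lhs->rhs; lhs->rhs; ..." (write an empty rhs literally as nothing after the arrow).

  | abbabb => abbb => aab => b
  | aabb => bb => a
  | bbaa => ba
  | bbb => ab

aaa->b; aab->b; bb->a; bba->b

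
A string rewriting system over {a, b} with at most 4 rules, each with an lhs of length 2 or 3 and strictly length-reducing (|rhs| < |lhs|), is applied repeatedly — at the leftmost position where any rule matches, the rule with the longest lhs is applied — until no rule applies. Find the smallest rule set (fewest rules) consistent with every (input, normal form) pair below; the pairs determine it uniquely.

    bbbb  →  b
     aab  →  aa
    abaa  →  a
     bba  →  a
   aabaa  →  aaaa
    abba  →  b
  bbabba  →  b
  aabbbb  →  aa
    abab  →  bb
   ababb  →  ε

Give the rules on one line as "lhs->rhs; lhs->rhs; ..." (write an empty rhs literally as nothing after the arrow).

  | bbbb => b
  | aab => aa
  | abaa => ba => a
  | bba => ba => a

aab->aa; aba->b; ba->a; bbb->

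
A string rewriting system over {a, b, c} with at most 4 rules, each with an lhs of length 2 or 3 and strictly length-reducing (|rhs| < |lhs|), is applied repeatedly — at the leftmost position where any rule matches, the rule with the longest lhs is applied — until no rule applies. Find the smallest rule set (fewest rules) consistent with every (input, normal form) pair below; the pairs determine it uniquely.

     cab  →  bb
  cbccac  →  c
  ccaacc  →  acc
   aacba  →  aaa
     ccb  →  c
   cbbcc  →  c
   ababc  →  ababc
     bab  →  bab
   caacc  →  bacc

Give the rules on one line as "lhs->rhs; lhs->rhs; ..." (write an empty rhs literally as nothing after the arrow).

bcc->c; ca->b; cb->

  | cab => bb
  | cbccac => ccac => cbc => c
  | ccaacc => cbacc => acc
  | aacba => aaa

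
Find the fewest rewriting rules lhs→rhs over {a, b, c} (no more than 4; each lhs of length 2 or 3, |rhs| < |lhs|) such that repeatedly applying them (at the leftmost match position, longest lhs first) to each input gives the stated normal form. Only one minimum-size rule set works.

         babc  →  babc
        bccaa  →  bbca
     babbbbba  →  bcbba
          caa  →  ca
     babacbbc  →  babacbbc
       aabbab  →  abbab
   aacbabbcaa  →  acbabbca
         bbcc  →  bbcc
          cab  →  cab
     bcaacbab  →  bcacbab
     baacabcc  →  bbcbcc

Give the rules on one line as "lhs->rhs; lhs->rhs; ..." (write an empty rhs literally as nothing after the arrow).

aa->a; baa->bc; bbb->a; cca->bc

  | babc
  | bccaa => bbca
  | babbbbba => baabba => bcbba
  | caa => ca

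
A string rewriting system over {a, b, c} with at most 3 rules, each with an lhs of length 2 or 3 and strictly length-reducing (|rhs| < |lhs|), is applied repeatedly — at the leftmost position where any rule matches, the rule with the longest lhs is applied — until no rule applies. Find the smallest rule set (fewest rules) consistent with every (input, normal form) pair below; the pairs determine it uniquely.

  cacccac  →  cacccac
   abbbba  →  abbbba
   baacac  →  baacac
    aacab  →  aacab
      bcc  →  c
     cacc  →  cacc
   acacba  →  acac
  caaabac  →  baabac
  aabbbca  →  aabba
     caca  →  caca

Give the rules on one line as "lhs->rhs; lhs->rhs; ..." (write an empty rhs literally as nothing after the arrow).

  | cacccac
  | abbbba
  | baacac
  | aacab

bc->; caa->ba; cba->c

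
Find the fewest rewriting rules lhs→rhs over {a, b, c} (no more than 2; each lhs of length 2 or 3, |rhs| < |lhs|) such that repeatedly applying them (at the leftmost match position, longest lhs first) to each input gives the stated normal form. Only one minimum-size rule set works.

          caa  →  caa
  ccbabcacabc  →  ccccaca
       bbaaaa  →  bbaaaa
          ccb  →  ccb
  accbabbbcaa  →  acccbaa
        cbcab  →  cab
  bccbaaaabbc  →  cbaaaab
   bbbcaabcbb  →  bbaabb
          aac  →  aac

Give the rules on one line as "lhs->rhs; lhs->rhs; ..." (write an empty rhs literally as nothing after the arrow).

  | caa
  | ccbabcacabc => ccccacabc => ccccaca
  | bbaaaa
  | ccb

bab->c; bc->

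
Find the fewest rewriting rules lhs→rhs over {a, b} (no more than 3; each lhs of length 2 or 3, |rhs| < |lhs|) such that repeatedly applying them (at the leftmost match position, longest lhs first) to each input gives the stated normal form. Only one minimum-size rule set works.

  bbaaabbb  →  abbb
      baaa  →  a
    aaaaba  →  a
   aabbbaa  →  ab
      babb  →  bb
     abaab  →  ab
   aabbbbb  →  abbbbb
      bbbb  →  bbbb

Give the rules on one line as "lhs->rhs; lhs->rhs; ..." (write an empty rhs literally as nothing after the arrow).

aa->a; ba->

  | bbaaabbb => baabbb => abbb
  | baaa => aa => a
  | aaaaba => aaaba => aaba => aba => a
  | aabbbaa => abbbaa => abba => ab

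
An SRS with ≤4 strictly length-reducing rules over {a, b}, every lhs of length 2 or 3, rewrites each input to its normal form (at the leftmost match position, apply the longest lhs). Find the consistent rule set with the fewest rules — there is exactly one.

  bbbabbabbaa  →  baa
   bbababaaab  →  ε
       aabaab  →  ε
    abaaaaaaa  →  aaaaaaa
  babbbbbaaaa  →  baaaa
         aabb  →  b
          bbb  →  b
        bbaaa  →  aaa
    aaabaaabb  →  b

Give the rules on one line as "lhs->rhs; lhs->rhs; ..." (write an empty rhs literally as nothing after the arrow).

aab->ab; ab->; bb->

  | bbbabbabbaa => babbabbaa => bbabbaa => abbaa => baa
  | bbababaaab => ababaaab => abaaab => aaab => aab => ab => ε
  | aabaab => abaab => aab => ab => ε
  | abaaaaaaa => aaaaaaa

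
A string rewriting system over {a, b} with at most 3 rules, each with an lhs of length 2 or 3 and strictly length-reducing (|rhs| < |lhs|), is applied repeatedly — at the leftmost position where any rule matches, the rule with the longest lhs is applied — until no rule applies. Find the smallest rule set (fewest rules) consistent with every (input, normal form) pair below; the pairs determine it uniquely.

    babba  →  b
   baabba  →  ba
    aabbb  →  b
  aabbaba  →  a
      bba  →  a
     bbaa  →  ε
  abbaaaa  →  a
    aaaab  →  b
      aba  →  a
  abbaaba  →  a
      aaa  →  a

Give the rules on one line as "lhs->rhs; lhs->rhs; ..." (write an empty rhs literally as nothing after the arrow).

  | babba => baa => b
  | baabba => bbba => ba
  | aabbb => bbb => b
  | aabbaba => bbaba => aba => a

aa->; aba->a; bb->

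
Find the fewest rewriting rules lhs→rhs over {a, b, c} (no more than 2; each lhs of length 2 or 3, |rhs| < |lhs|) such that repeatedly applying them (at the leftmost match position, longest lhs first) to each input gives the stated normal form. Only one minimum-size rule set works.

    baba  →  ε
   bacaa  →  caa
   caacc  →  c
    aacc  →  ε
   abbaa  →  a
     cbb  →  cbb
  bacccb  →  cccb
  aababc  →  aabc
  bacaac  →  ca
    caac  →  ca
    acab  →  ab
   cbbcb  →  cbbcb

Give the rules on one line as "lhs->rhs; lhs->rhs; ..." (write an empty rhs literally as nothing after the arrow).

  | baba => ba => ε
  | bacaa => caa
  | caacc => cac => c
  | aacc => ac => ε

ac->; ba->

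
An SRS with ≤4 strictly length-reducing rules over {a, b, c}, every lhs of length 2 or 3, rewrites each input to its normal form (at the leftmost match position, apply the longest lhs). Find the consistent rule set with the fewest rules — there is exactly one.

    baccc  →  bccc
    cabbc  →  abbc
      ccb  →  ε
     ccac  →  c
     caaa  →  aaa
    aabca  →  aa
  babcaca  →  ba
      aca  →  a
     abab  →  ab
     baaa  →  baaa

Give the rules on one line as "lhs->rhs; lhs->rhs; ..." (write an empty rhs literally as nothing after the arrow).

aba->a; ac->c; ca->a; ccb->

  | baccc => bccc
  | cabbc => abbc
  | ccb => ε
  | ccac => cac => ac => c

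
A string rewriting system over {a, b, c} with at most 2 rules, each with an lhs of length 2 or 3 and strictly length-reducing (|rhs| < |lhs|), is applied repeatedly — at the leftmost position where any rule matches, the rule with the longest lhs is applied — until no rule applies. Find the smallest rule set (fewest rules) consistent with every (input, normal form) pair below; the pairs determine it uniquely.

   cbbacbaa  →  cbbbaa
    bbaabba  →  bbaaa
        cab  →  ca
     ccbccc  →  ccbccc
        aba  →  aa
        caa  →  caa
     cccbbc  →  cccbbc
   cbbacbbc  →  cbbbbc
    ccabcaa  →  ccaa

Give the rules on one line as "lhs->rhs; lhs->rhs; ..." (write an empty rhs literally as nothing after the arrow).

ab->a; ac->

  | cbbacbaa => cbbbaa
  | bbaabba => bbaaba => bbaaa
  | cab => ca
  | ccbccc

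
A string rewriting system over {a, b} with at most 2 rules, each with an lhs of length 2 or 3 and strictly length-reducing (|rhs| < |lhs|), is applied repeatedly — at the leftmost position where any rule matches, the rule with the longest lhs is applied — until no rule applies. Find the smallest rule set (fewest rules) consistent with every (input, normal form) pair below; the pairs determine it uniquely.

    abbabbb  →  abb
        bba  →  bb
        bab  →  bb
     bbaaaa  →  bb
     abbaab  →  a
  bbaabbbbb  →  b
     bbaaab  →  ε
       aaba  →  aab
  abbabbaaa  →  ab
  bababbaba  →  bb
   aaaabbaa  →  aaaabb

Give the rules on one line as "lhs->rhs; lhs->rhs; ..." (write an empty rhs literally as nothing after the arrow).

ba->b; bbb->

  | abbabbb => abbbbb => abb
  | bba => bb
  | bab => bb
  | bbaaaa => bbaaa => bbaa => bba => bb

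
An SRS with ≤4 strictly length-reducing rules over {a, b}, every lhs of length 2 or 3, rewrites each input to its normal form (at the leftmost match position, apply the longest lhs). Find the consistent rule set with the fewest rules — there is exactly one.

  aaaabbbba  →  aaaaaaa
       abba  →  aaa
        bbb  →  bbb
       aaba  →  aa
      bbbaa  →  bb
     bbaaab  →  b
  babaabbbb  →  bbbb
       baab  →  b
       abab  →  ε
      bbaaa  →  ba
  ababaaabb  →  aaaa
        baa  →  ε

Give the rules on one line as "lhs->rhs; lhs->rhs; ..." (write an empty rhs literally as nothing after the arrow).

  | aaaabbbba => aaaaabba => aaaaaaa
  | abba => aaa
  | bbb
  | aaba => aa

ab->; abb->aa; baa->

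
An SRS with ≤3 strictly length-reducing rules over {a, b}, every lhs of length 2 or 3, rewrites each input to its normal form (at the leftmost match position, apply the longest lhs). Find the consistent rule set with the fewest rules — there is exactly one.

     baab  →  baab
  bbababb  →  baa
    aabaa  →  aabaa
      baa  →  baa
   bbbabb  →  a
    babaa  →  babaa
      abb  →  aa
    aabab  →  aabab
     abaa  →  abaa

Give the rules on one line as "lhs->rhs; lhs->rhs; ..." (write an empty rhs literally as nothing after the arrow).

bb->a; bba->; bbb->bb

  | baab
  | bbababb => babb => baa
  | aabaa
  | baa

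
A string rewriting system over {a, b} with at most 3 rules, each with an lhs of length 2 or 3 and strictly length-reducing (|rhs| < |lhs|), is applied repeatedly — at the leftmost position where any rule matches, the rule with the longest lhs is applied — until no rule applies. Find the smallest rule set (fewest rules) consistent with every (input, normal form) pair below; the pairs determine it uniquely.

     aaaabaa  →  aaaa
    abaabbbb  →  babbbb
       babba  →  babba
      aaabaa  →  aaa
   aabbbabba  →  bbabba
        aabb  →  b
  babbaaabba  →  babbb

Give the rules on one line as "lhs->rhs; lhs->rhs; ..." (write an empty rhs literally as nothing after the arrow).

  | aaaabaa => aaaa
  | abaabbbb => babbbb
  | babba
  | aaabaa => aaa

aab->; aba->b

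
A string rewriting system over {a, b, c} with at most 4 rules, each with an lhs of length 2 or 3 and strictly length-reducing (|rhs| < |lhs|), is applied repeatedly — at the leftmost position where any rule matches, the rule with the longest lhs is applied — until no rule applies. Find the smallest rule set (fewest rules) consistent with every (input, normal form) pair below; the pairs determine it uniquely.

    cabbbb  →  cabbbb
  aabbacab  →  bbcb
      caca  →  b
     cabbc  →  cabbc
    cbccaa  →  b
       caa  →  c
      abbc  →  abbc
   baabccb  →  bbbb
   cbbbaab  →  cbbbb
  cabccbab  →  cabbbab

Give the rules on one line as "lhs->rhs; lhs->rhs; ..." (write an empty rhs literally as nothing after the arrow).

aa->; aca->c; cbc->c; cc->b

  | cabbbb
  | aabbacab => bbacab => bbcb
  | caca => cc => b
  | cabbc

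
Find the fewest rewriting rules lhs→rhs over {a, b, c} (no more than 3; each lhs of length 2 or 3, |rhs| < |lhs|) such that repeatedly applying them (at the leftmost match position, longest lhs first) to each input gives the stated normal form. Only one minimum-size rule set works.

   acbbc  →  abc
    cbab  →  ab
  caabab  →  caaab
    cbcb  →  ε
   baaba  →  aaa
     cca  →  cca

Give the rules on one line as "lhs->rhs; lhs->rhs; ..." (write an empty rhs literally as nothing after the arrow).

  | acbbc => abc
  | cbab => ab
  | caabab => caaab
  | cbcb => cb => ε

ba->a; cb->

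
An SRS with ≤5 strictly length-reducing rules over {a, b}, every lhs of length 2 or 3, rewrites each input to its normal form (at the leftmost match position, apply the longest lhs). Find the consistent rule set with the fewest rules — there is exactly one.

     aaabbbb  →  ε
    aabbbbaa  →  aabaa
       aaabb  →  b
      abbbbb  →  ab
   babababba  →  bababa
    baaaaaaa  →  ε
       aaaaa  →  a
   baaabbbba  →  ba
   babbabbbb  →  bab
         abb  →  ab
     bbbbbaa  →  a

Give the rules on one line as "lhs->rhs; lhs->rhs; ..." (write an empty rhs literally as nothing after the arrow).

  | aaabbbb => bbbbbb => bbb => ε
  | aabbbbaa => aabaa
  | aaabb => bbbb => b
  | abbbbb => abb => ab

aaa->bb; bb->b; bba->; bbb->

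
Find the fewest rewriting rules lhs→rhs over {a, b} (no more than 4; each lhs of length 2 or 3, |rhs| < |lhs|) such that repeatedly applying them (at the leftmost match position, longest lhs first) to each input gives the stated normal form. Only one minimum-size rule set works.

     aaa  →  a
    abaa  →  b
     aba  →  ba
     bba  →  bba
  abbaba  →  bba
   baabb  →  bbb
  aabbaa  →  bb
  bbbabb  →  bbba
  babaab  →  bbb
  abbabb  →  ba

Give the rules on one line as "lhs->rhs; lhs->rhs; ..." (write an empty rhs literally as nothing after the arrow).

  | aaa => a
  | abaa => baa => b
  | aba => ba
  | bba

aa->; ab->a; aba->ba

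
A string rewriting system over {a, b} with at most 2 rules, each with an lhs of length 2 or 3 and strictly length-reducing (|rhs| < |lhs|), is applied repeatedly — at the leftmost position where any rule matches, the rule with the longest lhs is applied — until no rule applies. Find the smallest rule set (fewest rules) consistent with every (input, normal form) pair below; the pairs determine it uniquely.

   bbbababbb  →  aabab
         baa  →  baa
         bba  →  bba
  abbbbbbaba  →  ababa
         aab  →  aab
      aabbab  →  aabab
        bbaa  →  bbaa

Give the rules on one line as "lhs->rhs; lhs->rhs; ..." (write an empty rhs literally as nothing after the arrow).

  | bbbababbb => aababbb => aababb => aabab
  | baa
  | bba
  | abbbbbbaba => abbbbbaba => abbbbaba => abbbaba => abbaba => ababa

abb->ab; bbb->a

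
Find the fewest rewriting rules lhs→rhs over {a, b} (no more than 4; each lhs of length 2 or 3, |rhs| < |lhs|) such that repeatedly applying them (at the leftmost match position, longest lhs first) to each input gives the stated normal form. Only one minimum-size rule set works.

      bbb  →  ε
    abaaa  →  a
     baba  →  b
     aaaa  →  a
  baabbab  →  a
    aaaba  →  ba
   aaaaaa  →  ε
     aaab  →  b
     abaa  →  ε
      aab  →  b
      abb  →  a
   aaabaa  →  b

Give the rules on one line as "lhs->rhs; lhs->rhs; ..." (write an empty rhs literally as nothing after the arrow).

  | bbb => ε
  | abaaa => aaaa => a
  | baba => baa => b
  | aaaa => a

aa->; aaa->; ab->a; bbb->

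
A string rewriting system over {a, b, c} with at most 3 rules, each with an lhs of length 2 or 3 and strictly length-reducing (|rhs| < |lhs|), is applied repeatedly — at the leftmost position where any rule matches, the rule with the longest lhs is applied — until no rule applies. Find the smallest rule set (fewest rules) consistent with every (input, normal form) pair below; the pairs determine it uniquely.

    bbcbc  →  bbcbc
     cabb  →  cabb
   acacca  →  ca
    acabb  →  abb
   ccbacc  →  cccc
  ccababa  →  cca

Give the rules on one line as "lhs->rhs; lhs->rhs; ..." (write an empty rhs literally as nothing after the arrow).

  | bbcbc
  | cabb
  | acacca => acca => ca
  | acabb => abb

ac->; ba->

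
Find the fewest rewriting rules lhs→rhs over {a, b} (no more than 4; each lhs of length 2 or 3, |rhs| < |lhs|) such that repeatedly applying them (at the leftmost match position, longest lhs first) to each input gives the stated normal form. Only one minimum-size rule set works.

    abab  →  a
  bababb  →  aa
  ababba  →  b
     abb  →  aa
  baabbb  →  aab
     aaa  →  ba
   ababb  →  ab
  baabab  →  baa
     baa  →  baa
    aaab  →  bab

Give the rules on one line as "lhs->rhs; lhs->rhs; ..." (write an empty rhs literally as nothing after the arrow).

aaa->ba; aba->b; bb->a

  | abab => bb => a
  | bababb => bbbb => abb => aa
  | ababba => bbba => aba => b
  | abb => aa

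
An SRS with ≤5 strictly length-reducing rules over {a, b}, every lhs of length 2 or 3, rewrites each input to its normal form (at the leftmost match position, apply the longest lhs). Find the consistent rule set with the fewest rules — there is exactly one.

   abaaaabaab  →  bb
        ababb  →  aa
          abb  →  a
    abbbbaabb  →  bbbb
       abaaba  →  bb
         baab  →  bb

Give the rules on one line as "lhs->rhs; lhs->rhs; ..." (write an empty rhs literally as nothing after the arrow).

  | abaaaabaab => aaaaabaab => bbaabaab => babaab => bbaab => bab => bb
  | ababb => aabb => aab => aa
  | abb => ab => a
  | abbbbaabb => abbbaabb => abbaabb => abaabb => aaabb => bbbb

aaa->bb; ab->a; ba->b; bba->b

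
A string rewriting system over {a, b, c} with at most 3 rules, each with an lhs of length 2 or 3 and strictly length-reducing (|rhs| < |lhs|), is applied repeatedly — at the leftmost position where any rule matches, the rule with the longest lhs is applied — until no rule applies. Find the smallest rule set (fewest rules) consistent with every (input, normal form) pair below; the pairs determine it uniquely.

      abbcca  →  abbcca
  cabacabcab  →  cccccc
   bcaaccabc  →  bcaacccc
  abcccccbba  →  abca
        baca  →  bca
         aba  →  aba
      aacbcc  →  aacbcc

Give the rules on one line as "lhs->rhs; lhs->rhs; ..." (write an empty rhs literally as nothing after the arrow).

  | abbcca
  | cabacabcab => ccacabcab => cccabcab => cccccab => cccccc
  | bcaaccabc => bcaacccc
  | abcccccbba => abcccba => abca

aca->ca; cab->cc; ccb->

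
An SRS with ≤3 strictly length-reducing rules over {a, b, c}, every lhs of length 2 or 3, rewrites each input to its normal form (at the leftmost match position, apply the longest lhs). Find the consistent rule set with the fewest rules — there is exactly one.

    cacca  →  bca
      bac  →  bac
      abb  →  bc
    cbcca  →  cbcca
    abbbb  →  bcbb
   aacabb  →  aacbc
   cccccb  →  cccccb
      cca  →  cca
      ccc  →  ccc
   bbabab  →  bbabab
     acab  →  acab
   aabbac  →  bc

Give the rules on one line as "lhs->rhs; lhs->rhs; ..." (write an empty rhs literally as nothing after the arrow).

abb->bc; cac->b

  | cacca => bca
  | bac
  | abb => bc
  | cbcca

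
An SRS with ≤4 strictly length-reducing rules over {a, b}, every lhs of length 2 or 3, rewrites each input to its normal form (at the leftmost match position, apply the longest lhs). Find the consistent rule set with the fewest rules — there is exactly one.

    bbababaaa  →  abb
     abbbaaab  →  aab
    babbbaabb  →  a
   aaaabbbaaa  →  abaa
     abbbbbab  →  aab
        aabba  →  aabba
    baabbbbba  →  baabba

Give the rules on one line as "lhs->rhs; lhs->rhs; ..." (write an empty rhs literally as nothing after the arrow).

  | bbababaaa => bababaaa => ababaaa => aabaaa => aabab => aaab => abb
  | abbbaaab => aaaab => abab => aab
  | babbbaabb => abbbaabb => aaabb => abbb => a
  | aaaabbbaaa => ababbbaaa => aabbbaaa => aaaaa => abaa

aaa->ab; bab->ab; bbb->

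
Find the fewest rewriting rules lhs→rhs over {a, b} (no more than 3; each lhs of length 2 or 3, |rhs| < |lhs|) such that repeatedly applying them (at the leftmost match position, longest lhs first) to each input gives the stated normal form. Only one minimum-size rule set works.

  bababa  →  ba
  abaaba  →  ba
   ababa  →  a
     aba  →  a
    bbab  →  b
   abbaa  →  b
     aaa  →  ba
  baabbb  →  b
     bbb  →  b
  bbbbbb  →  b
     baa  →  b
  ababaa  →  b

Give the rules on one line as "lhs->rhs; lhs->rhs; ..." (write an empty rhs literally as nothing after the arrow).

aa->b; ab->; bb->b

  | bababa => baba => ba
  | abaaba => aaba => bba => ba
  | ababa => aba => a
  | aba => a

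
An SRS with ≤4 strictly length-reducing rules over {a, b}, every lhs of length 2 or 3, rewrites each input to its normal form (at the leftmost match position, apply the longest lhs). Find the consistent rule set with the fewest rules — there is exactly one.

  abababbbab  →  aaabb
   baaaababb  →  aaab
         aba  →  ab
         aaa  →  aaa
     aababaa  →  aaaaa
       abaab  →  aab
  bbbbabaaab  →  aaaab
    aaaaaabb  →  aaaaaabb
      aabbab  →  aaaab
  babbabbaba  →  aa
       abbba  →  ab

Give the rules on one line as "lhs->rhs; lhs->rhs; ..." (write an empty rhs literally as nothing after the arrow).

  | abababbbab => abbabbbab => aaabbbab => aaabab => aaabb
  | baaaababb => aaababb => aaabbb => aaab
  | aba => ab
  | aaa

ba->b; baa->a; bba->aa; bbb->b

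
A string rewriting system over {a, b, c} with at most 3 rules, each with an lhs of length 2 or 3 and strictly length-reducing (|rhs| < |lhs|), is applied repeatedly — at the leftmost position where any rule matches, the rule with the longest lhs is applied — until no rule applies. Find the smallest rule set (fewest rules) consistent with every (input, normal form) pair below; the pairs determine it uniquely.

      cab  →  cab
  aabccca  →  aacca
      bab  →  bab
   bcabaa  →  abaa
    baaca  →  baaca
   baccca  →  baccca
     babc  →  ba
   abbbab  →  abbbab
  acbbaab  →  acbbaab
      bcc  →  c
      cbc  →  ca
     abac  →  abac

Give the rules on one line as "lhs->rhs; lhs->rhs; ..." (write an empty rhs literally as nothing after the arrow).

  | cab
  | aabccca => aacca
  | bab
  | bcabaa => abaa

bc->; cbc->ca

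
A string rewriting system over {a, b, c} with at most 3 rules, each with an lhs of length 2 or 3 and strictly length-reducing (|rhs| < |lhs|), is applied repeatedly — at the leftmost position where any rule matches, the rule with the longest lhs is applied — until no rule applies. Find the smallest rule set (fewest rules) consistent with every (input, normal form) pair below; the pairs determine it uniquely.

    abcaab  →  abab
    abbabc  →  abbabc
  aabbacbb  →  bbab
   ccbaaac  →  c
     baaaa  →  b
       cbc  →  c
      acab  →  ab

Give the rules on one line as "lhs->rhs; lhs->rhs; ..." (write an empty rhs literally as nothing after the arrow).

aa->; ca->; cb->

  | abcaab => abab
  | abbabc
  | aabbacbb => bbacbb => bbab
  | ccbaaac => caaac => aac => c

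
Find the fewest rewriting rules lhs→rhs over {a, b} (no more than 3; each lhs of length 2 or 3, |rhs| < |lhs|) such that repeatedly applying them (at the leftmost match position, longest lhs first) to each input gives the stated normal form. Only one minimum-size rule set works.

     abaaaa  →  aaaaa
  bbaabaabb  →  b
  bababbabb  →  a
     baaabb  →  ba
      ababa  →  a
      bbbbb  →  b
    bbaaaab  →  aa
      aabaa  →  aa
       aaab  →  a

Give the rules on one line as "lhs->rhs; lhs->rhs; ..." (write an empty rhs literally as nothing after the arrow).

aab->; ab->a; bb->

  | abaaaa => aaaaa
  | bbaabaabb => aabaabb => aabb => b
  | bababbabb => baabbabb => bbabb => abb => ab => a
  | baaabb => bab => ba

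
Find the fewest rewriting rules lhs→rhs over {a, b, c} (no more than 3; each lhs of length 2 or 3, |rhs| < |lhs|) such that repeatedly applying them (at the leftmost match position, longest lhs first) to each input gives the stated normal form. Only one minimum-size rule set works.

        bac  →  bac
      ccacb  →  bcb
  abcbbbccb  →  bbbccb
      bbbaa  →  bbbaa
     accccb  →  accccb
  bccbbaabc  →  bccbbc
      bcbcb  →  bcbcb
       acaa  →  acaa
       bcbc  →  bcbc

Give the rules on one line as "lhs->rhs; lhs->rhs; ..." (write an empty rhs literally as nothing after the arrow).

aab->; abc->; cca->b

  | bac
  | ccacb => bcb
  | abcbbbccb => bbbccb
  | bbbaa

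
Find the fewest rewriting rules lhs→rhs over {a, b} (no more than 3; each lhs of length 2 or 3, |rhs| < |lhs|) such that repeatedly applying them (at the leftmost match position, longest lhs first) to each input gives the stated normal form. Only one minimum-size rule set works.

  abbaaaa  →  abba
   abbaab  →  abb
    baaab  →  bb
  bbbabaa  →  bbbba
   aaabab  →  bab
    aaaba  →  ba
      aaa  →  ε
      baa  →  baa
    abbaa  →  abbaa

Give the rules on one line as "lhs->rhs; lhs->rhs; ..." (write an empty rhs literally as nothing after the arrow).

aaa->; aab->; aba->b

  | abbaaaa => abba
  | abbaab => abb
  | baaab => bb
  | bbbabaa => bbbba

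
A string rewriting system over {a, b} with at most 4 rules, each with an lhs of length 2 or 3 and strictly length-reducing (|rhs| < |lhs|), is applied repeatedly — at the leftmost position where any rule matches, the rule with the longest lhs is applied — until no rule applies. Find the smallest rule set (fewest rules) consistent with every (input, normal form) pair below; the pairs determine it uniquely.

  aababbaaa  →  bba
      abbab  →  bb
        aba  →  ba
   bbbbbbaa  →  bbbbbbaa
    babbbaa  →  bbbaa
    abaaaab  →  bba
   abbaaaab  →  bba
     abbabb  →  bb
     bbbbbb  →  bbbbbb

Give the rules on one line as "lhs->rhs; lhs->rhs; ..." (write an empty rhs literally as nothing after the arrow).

aaa->ba; aab->a; ab->b; abb->b

  | aababbaaa => aabbaaa => abaaa => baaa => bba
  | abbab => bab => bb
  | aba => ba
  | bbbbbbaa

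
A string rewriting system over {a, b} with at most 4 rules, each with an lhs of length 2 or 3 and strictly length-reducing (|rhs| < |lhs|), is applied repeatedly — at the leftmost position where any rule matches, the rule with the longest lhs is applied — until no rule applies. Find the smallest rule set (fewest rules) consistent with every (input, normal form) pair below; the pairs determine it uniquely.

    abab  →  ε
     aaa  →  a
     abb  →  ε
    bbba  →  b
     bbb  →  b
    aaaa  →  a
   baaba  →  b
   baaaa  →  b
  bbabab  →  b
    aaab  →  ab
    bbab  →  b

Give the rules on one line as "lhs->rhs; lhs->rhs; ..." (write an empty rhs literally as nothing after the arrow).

  | abab => abb => ε
  | aaa => aa => a
  | abb => ε
  | bbba => bba => ba => b

aa->a; abb->; ba->b; bb->b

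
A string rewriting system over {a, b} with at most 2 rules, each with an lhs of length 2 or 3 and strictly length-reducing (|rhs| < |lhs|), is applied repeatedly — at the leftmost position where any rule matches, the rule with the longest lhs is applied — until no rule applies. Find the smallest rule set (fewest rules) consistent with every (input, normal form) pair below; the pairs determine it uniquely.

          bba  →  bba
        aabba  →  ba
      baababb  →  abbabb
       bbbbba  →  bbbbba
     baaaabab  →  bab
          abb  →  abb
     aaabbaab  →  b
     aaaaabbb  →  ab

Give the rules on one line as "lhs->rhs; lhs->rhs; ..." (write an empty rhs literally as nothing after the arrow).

  | bba
  | aabba => ba
  | baababb => abbabb
  | bbbbba

aab->; baa->ab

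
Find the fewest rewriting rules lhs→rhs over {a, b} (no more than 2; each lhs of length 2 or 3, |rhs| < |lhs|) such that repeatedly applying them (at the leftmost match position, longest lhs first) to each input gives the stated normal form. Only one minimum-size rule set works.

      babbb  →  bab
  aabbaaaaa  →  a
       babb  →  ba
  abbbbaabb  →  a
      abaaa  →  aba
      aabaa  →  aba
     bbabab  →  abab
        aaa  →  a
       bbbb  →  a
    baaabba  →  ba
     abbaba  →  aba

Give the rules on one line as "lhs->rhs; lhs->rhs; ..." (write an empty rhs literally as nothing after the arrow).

  | babbb => baab => bab
  | aabbaaaaa => abbaaaaa => aaaaaaa => aaaaaa => aaaaa => aaaa => aaa => aa => a
  | babb => baa => ba
  | abbbbaabb => aabbaabb => abbaabb => aaaabb => aaabb => aabb => abb => aa => a

aa->a; bb->a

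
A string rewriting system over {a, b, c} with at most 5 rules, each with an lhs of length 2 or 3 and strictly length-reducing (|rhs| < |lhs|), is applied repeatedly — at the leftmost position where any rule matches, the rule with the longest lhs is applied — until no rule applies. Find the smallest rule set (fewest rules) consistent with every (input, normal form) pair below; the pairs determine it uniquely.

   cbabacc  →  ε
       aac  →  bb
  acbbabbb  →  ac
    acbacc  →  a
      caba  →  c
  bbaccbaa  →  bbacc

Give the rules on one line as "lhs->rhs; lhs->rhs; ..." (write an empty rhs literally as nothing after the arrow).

aac->bb; ca->c; cb->c; ccc->

  | cbabacc => cabacc => cbacc => cacc => ccc => ε
  | aac => bb
  | acbbabbb => acbabbb => acabbb => acbbb => acbb => acb => ac
  | acbacc => acacc => accc => a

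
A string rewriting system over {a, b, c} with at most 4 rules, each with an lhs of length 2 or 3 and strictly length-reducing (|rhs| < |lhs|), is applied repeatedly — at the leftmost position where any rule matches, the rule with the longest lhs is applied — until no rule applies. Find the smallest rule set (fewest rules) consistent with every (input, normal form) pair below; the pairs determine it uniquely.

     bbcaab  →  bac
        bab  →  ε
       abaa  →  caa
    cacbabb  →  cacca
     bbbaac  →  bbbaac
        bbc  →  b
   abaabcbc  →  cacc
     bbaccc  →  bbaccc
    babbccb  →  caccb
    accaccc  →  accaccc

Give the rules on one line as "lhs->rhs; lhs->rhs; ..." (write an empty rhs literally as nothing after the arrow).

ab->c; bc->; bcb->ca

  | bbcaab => baab => bac
  | bab => bc => ε
  | abaa => caa
  | cacbabb => cacbcb => cacca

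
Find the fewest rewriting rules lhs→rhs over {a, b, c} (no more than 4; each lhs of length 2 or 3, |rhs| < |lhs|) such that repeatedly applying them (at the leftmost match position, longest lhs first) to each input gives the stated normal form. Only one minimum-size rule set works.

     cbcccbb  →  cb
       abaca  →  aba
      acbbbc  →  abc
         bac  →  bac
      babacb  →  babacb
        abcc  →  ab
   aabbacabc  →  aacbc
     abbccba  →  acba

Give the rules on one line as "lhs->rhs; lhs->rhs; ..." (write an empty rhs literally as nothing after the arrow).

  | cbcccbb => cbcbb => cbcc => cb
  | abaca => aba
  | acbbbc => accbc => abc
  | bac

bb->c; ca->; cab->cb; cc->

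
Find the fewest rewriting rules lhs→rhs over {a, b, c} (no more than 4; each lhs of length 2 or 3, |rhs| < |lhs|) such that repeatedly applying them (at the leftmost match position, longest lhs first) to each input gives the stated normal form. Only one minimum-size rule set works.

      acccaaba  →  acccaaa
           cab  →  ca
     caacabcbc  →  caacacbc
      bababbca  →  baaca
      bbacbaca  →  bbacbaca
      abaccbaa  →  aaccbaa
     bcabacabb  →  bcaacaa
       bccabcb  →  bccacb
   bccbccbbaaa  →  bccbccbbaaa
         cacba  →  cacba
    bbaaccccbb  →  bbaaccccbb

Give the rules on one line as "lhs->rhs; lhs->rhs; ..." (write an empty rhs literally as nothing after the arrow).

  | acccaaba => acccaaa
  | cab => ca
  | caacabcbc => caacacbc
  | bababbca => baabbca => baabca => baaca

aab->aa; ab->a; abb->aa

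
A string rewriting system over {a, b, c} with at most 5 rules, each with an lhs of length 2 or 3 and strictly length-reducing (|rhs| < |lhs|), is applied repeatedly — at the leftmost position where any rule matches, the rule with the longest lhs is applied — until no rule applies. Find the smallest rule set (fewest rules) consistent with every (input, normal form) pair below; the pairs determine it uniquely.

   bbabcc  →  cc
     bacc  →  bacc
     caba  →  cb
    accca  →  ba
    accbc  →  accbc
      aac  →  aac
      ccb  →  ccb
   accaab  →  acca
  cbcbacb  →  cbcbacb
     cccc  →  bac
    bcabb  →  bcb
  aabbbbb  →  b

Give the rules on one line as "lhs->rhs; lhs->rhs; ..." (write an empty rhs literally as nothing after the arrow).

  | bbabcc => abcc => cc
  | bacc
  | caba => cb
  | accca => abaa => ba

ab->; aba->b; bb->; ccc->ba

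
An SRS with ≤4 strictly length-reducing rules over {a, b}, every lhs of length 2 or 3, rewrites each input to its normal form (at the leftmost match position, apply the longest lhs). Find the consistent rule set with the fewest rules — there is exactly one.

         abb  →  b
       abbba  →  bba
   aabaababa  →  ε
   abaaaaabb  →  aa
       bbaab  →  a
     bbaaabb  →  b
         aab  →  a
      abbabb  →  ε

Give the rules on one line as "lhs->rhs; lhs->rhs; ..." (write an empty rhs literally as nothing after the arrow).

  | abb => b
  | abbba => bba
  | aabaababa => aababa => aba => ε
  | abaaaaabb => aaaabb => aaab => aa

ab->; aba->; baa->a; bab->a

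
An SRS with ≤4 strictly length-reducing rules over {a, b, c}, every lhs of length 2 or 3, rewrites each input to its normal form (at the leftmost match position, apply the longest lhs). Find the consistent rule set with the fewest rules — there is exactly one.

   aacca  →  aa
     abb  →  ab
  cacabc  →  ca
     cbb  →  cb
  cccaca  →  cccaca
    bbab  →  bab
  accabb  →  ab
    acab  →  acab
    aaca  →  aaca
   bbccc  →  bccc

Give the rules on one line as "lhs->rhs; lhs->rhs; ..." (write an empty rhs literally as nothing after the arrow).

abc->ca; acc->; bb->b

  | aacca => aa
  | abb => ab
  | cacabc => cacca => ca
  | cbb => cb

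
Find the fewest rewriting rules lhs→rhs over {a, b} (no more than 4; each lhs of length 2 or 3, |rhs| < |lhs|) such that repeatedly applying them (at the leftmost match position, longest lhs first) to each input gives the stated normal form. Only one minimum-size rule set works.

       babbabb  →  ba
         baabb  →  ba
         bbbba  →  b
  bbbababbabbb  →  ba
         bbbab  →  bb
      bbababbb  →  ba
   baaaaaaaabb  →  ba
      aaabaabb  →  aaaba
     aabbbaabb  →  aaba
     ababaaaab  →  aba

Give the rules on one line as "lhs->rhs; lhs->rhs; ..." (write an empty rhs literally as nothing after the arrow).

baa->b; bab->ba; bbb->ba

  | babbabb => bababb => baabb => bbb => ba
  | baabb => bbb => ba
  | bbbba => baba => baa => b
  | bbbababbabbb => baababbabbb => bbabbabbb => bbababbb => bbaabbb => bbbbb => babb => bab => ba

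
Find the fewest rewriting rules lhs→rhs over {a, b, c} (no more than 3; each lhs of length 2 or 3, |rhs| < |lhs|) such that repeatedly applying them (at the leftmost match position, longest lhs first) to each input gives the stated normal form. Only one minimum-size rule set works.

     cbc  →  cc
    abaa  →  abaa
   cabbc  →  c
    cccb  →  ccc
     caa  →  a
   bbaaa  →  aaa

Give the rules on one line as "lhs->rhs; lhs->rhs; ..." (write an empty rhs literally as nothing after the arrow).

bb->; ca->; cb->c

  | cbc => cc
  | abaa
  | cabbc => bbc => c
  | cccb => ccc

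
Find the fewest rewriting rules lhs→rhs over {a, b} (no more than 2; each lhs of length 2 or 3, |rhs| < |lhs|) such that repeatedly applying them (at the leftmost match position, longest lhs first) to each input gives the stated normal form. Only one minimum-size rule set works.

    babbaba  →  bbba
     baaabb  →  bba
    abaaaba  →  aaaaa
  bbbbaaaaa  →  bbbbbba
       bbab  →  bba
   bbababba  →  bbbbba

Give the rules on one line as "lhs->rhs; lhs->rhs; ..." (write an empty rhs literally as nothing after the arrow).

  | babbaba => bababa => baaba => bbba
  | baaabb => bbabb => bbab => bba
  | abaaaba => aaaaba => aaaaa
  | bbbbaaaaa => bbbbbaaa => bbbbbba

ab->a; baa->bb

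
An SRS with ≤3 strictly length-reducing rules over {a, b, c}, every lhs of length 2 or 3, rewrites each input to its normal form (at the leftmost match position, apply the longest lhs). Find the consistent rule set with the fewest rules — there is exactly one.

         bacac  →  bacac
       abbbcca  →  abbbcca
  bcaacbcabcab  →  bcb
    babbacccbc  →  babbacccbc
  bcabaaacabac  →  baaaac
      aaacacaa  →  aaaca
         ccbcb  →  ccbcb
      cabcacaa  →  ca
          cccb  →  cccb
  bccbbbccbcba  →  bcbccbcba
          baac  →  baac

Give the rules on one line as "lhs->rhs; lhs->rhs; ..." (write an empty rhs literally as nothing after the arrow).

caa->; cab->; cbb->

  | bacac
  | abbbcca
  | bcaacbcabcab => bcbcabcab => bcbcab => bcb
  | babbacccbc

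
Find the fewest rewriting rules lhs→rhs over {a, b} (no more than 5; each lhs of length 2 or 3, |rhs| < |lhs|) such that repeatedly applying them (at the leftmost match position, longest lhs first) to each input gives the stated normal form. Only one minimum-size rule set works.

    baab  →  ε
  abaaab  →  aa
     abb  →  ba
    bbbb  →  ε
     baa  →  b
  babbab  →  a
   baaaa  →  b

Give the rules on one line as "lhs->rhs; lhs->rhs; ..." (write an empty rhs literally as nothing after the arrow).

ab->; abb->ba; baa->b; bb->

  | baab => bb => ε
  | abaaab => aaab => aa
  | abb => ba
  | bbbb => bb => ε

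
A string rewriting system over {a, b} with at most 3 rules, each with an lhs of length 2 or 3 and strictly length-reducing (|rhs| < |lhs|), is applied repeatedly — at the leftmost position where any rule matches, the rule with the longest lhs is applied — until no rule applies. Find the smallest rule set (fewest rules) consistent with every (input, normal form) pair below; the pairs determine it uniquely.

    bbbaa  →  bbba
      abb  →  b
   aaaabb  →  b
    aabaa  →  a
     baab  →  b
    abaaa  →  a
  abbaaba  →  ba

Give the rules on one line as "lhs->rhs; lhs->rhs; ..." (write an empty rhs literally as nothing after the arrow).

aa->a; ab->

  | bbbaa => bbba
  | abb => b
  | aaaabb => aaabb => aabb => abb => b
  | aabaa => abaa => aa => a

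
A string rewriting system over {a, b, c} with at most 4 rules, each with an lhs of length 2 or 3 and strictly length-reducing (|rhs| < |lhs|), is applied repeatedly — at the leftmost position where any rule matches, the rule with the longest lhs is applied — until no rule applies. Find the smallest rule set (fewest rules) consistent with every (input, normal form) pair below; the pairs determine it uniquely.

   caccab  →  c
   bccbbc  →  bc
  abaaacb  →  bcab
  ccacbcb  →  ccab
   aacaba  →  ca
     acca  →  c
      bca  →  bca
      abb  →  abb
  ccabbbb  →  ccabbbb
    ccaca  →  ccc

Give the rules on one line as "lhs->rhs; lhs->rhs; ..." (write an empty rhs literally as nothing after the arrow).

  | caccab => cacab => caab => ccb => c
  | bccbbc => bcbc => bc
  | abaaacb => baaacb => bcacb => bcab
  | ccacbcb => ccabcb => ccab

aa->c; aba->ba; ac->a; cb->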